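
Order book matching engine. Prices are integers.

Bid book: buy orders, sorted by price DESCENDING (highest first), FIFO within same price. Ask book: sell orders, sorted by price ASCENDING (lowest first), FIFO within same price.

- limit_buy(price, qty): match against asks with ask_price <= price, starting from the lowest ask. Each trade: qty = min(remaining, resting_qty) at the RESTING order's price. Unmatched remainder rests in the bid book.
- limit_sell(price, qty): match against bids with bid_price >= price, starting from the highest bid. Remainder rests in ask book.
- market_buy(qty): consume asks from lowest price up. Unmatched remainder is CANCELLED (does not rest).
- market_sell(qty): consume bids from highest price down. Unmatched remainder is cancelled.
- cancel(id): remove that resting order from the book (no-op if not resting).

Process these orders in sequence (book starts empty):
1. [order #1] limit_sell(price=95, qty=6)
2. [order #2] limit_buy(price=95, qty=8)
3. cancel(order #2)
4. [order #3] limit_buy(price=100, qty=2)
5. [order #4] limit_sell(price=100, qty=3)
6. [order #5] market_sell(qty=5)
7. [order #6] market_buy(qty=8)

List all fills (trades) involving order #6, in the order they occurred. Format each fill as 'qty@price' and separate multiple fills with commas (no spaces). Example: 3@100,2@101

Answer: 1@100

Derivation:
After op 1 [order #1] limit_sell(price=95, qty=6): fills=none; bids=[-] asks=[#1:6@95]
After op 2 [order #2] limit_buy(price=95, qty=8): fills=#2x#1:6@95; bids=[#2:2@95] asks=[-]
After op 3 cancel(order #2): fills=none; bids=[-] asks=[-]
After op 4 [order #3] limit_buy(price=100, qty=2): fills=none; bids=[#3:2@100] asks=[-]
After op 5 [order #4] limit_sell(price=100, qty=3): fills=#3x#4:2@100; bids=[-] asks=[#4:1@100]
After op 6 [order #5] market_sell(qty=5): fills=none; bids=[-] asks=[#4:1@100]
After op 7 [order #6] market_buy(qty=8): fills=#6x#4:1@100; bids=[-] asks=[-]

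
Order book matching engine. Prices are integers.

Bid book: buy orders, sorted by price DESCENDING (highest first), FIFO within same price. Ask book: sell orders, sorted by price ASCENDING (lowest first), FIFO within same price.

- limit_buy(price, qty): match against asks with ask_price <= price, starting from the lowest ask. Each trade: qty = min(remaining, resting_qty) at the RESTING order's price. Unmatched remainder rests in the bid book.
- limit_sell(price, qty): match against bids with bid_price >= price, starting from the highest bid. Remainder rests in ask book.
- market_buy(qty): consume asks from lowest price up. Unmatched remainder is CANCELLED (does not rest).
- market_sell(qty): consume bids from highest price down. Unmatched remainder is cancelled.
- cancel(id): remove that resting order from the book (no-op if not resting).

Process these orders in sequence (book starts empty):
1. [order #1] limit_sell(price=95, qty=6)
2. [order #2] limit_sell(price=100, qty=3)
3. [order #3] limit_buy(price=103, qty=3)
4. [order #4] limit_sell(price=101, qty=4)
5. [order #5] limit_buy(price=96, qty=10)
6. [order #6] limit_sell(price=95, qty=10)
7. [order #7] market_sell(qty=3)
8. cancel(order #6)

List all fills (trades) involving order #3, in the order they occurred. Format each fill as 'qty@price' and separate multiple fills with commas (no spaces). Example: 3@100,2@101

Answer: 3@95

Derivation:
After op 1 [order #1] limit_sell(price=95, qty=6): fills=none; bids=[-] asks=[#1:6@95]
After op 2 [order #2] limit_sell(price=100, qty=3): fills=none; bids=[-] asks=[#1:6@95 #2:3@100]
After op 3 [order #3] limit_buy(price=103, qty=3): fills=#3x#1:3@95; bids=[-] asks=[#1:3@95 #2:3@100]
After op 4 [order #4] limit_sell(price=101, qty=4): fills=none; bids=[-] asks=[#1:3@95 #2:3@100 #4:4@101]
After op 5 [order #5] limit_buy(price=96, qty=10): fills=#5x#1:3@95; bids=[#5:7@96] asks=[#2:3@100 #4:4@101]
After op 6 [order #6] limit_sell(price=95, qty=10): fills=#5x#6:7@96; bids=[-] asks=[#6:3@95 #2:3@100 #4:4@101]
After op 7 [order #7] market_sell(qty=3): fills=none; bids=[-] asks=[#6:3@95 #2:3@100 #4:4@101]
After op 8 cancel(order #6): fills=none; bids=[-] asks=[#2:3@100 #4:4@101]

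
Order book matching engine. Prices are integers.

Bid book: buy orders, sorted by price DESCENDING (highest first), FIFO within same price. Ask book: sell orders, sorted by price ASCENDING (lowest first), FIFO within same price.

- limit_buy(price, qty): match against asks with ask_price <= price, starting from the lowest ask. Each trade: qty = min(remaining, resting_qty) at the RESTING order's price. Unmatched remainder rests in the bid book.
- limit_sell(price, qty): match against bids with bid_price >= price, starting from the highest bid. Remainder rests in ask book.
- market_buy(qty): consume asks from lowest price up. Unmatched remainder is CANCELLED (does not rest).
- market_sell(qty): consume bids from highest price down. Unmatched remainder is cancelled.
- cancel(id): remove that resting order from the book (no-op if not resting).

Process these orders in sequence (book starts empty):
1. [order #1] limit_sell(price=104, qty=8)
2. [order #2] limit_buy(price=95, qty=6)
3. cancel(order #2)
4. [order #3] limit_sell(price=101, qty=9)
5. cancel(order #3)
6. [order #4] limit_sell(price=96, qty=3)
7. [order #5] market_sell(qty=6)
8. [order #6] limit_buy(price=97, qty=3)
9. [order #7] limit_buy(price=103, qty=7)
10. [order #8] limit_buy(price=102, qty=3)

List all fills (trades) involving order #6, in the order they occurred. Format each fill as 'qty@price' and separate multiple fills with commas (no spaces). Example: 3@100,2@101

After op 1 [order #1] limit_sell(price=104, qty=8): fills=none; bids=[-] asks=[#1:8@104]
After op 2 [order #2] limit_buy(price=95, qty=6): fills=none; bids=[#2:6@95] asks=[#1:8@104]
After op 3 cancel(order #2): fills=none; bids=[-] asks=[#1:8@104]
After op 4 [order #3] limit_sell(price=101, qty=9): fills=none; bids=[-] asks=[#3:9@101 #1:8@104]
After op 5 cancel(order #3): fills=none; bids=[-] asks=[#1:8@104]
After op 6 [order #4] limit_sell(price=96, qty=3): fills=none; bids=[-] asks=[#4:3@96 #1:8@104]
After op 7 [order #5] market_sell(qty=6): fills=none; bids=[-] asks=[#4:3@96 #1:8@104]
After op 8 [order #6] limit_buy(price=97, qty=3): fills=#6x#4:3@96; bids=[-] asks=[#1:8@104]
After op 9 [order #7] limit_buy(price=103, qty=7): fills=none; bids=[#7:7@103] asks=[#1:8@104]
After op 10 [order #8] limit_buy(price=102, qty=3): fills=none; bids=[#7:7@103 #8:3@102] asks=[#1:8@104]

Answer: 3@96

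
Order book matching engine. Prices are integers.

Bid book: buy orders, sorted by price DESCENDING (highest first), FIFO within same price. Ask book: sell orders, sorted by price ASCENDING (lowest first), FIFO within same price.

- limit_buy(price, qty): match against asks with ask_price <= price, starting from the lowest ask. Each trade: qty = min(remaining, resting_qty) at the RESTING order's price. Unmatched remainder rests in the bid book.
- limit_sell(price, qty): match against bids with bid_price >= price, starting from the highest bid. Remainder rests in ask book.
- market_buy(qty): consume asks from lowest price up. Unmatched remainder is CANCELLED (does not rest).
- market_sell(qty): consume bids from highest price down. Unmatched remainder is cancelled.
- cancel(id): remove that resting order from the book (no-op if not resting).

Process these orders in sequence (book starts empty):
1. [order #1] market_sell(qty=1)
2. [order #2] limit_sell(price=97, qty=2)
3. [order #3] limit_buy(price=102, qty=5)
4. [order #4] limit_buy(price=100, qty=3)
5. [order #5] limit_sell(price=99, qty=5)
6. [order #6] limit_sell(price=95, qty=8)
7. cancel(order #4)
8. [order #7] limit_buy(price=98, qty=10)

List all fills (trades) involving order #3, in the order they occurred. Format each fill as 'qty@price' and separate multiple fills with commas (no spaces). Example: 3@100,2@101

After op 1 [order #1] market_sell(qty=1): fills=none; bids=[-] asks=[-]
After op 2 [order #2] limit_sell(price=97, qty=2): fills=none; bids=[-] asks=[#2:2@97]
After op 3 [order #3] limit_buy(price=102, qty=5): fills=#3x#2:2@97; bids=[#3:3@102] asks=[-]
After op 4 [order #4] limit_buy(price=100, qty=3): fills=none; bids=[#3:3@102 #4:3@100] asks=[-]
After op 5 [order #5] limit_sell(price=99, qty=5): fills=#3x#5:3@102 #4x#5:2@100; bids=[#4:1@100] asks=[-]
After op 6 [order #6] limit_sell(price=95, qty=8): fills=#4x#6:1@100; bids=[-] asks=[#6:7@95]
After op 7 cancel(order #4): fills=none; bids=[-] asks=[#6:7@95]
After op 8 [order #7] limit_buy(price=98, qty=10): fills=#7x#6:7@95; bids=[#7:3@98] asks=[-]

Answer: 2@97,3@102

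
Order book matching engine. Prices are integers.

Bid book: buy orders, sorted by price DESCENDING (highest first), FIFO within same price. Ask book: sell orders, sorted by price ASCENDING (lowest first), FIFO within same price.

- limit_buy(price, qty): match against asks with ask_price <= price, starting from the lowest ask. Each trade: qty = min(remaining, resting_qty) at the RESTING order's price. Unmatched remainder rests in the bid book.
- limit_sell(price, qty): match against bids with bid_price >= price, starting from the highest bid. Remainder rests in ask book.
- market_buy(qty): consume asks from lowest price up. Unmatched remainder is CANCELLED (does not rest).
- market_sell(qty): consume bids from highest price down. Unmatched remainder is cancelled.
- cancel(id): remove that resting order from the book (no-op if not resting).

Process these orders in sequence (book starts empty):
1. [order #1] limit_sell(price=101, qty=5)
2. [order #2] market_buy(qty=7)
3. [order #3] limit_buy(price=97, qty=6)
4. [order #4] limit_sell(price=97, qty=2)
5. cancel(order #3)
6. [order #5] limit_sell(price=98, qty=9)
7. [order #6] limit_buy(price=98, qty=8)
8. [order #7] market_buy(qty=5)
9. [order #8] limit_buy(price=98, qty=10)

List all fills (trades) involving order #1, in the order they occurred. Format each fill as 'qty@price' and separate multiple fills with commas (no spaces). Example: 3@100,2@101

Answer: 5@101

Derivation:
After op 1 [order #1] limit_sell(price=101, qty=5): fills=none; bids=[-] asks=[#1:5@101]
After op 2 [order #2] market_buy(qty=7): fills=#2x#1:5@101; bids=[-] asks=[-]
After op 3 [order #3] limit_buy(price=97, qty=6): fills=none; bids=[#3:6@97] asks=[-]
After op 4 [order #4] limit_sell(price=97, qty=2): fills=#3x#4:2@97; bids=[#3:4@97] asks=[-]
After op 5 cancel(order #3): fills=none; bids=[-] asks=[-]
After op 6 [order #5] limit_sell(price=98, qty=9): fills=none; bids=[-] asks=[#5:9@98]
After op 7 [order #6] limit_buy(price=98, qty=8): fills=#6x#5:8@98; bids=[-] asks=[#5:1@98]
After op 8 [order #7] market_buy(qty=5): fills=#7x#5:1@98; bids=[-] asks=[-]
After op 9 [order #8] limit_buy(price=98, qty=10): fills=none; bids=[#8:10@98] asks=[-]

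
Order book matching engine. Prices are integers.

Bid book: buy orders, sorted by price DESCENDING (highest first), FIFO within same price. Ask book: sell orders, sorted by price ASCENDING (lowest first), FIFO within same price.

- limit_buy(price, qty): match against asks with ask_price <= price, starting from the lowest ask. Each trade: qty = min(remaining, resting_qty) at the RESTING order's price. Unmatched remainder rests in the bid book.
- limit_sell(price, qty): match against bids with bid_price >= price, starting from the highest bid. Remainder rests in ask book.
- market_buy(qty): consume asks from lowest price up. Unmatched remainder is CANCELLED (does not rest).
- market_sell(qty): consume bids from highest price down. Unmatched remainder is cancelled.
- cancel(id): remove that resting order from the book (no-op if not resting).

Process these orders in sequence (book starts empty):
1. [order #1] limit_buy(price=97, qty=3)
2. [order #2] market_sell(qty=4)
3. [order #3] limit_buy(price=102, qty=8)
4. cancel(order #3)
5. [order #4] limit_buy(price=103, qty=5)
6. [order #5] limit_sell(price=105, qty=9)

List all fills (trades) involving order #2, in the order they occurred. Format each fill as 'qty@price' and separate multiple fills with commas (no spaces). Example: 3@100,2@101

After op 1 [order #1] limit_buy(price=97, qty=3): fills=none; bids=[#1:3@97] asks=[-]
After op 2 [order #2] market_sell(qty=4): fills=#1x#2:3@97; bids=[-] asks=[-]
After op 3 [order #3] limit_buy(price=102, qty=8): fills=none; bids=[#3:8@102] asks=[-]
After op 4 cancel(order #3): fills=none; bids=[-] asks=[-]
After op 5 [order #4] limit_buy(price=103, qty=5): fills=none; bids=[#4:5@103] asks=[-]
After op 6 [order #5] limit_sell(price=105, qty=9): fills=none; bids=[#4:5@103] asks=[#5:9@105]

Answer: 3@97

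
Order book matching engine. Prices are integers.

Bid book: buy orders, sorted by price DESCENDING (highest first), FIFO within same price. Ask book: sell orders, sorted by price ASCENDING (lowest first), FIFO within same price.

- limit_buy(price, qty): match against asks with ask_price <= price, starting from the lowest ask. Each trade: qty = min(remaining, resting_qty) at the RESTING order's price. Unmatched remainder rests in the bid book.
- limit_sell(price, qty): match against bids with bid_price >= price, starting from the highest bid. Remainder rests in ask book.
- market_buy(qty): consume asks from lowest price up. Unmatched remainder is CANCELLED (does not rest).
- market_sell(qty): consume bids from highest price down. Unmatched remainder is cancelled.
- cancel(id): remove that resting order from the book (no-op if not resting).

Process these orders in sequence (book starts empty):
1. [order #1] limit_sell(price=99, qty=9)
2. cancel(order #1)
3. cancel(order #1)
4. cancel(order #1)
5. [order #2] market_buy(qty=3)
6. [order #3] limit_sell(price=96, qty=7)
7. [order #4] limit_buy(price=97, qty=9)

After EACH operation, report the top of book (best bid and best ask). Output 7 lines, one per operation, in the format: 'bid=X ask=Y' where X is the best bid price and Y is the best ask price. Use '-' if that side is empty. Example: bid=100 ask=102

After op 1 [order #1] limit_sell(price=99, qty=9): fills=none; bids=[-] asks=[#1:9@99]
After op 2 cancel(order #1): fills=none; bids=[-] asks=[-]
After op 3 cancel(order #1): fills=none; bids=[-] asks=[-]
After op 4 cancel(order #1): fills=none; bids=[-] asks=[-]
After op 5 [order #2] market_buy(qty=3): fills=none; bids=[-] asks=[-]
After op 6 [order #3] limit_sell(price=96, qty=7): fills=none; bids=[-] asks=[#3:7@96]
After op 7 [order #4] limit_buy(price=97, qty=9): fills=#4x#3:7@96; bids=[#4:2@97] asks=[-]

Answer: bid=- ask=99
bid=- ask=-
bid=- ask=-
bid=- ask=-
bid=- ask=-
bid=- ask=96
bid=97 ask=-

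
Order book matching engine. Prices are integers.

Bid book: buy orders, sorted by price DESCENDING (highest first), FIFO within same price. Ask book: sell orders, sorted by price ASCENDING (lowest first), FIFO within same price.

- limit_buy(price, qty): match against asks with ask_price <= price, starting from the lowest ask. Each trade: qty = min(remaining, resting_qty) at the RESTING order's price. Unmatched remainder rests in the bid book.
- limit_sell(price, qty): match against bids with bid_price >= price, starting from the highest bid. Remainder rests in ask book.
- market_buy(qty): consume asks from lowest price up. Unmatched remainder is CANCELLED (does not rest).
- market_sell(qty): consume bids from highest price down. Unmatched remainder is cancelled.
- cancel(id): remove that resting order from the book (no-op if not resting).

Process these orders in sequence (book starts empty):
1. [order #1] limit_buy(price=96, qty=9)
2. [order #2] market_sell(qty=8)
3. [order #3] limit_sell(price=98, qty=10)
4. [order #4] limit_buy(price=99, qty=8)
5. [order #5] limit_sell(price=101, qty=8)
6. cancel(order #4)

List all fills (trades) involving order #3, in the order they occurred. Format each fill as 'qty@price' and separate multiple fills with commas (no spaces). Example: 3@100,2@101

Answer: 8@98

Derivation:
After op 1 [order #1] limit_buy(price=96, qty=9): fills=none; bids=[#1:9@96] asks=[-]
After op 2 [order #2] market_sell(qty=8): fills=#1x#2:8@96; bids=[#1:1@96] asks=[-]
After op 3 [order #3] limit_sell(price=98, qty=10): fills=none; bids=[#1:1@96] asks=[#3:10@98]
After op 4 [order #4] limit_buy(price=99, qty=8): fills=#4x#3:8@98; bids=[#1:1@96] asks=[#3:2@98]
After op 5 [order #5] limit_sell(price=101, qty=8): fills=none; bids=[#1:1@96] asks=[#3:2@98 #5:8@101]
After op 6 cancel(order #4): fills=none; bids=[#1:1@96] asks=[#3:2@98 #5:8@101]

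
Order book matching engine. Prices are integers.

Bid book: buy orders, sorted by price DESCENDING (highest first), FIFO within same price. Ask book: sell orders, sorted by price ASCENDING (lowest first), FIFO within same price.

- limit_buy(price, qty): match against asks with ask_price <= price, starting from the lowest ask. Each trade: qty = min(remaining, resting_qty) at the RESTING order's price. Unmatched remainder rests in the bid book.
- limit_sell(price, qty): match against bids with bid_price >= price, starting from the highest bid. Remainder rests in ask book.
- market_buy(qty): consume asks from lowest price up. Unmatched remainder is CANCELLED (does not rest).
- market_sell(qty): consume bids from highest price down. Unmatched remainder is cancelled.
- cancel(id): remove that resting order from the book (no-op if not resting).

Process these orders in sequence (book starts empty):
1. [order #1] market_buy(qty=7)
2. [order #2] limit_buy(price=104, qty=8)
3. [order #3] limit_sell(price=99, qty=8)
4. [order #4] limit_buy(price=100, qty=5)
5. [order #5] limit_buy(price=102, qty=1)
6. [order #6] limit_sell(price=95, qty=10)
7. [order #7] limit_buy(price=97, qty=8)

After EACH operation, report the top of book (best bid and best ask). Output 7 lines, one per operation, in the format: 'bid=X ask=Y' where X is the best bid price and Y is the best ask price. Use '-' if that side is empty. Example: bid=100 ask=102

Answer: bid=- ask=-
bid=104 ask=-
bid=- ask=-
bid=100 ask=-
bid=102 ask=-
bid=- ask=95
bid=97 ask=-

Derivation:
After op 1 [order #1] market_buy(qty=7): fills=none; bids=[-] asks=[-]
After op 2 [order #2] limit_buy(price=104, qty=8): fills=none; bids=[#2:8@104] asks=[-]
After op 3 [order #3] limit_sell(price=99, qty=8): fills=#2x#3:8@104; bids=[-] asks=[-]
After op 4 [order #4] limit_buy(price=100, qty=5): fills=none; bids=[#4:5@100] asks=[-]
After op 5 [order #5] limit_buy(price=102, qty=1): fills=none; bids=[#5:1@102 #4:5@100] asks=[-]
After op 6 [order #6] limit_sell(price=95, qty=10): fills=#5x#6:1@102 #4x#6:5@100; bids=[-] asks=[#6:4@95]
After op 7 [order #7] limit_buy(price=97, qty=8): fills=#7x#6:4@95; bids=[#7:4@97] asks=[-]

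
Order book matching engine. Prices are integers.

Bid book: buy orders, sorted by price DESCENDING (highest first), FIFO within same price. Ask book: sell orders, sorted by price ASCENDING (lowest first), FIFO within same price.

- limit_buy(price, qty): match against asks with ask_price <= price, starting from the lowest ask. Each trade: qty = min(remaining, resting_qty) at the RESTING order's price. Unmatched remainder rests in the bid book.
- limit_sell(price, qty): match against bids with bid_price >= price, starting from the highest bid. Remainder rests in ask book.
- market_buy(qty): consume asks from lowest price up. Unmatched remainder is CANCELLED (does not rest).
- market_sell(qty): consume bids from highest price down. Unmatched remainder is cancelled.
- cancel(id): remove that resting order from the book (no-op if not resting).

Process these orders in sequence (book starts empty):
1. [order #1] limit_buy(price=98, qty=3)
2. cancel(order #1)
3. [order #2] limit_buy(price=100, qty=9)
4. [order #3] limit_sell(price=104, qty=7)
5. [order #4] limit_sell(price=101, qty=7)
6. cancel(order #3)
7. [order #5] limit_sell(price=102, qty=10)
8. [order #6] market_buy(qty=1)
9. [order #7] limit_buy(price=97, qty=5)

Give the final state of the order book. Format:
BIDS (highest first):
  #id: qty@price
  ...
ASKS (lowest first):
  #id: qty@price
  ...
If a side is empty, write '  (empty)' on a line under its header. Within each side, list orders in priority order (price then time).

After op 1 [order #1] limit_buy(price=98, qty=3): fills=none; bids=[#1:3@98] asks=[-]
After op 2 cancel(order #1): fills=none; bids=[-] asks=[-]
After op 3 [order #2] limit_buy(price=100, qty=9): fills=none; bids=[#2:9@100] asks=[-]
After op 4 [order #3] limit_sell(price=104, qty=7): fills=none; bids=[#2:9@100] asks=[#3:7@104]
After op 5 [order #4] limit_sell(price=101, qty=7): fills=none; bids=[#2:9@100] asks=[#4:7@101 #3:7@104]
After op 6 cancel(order #3): fills=none; bids=[#2:9@100] asks=[#4:7@101]
After op 7 [order #5] limit_sell(price=102, qty=10): fills=none; bids=[#2:9@100] asks=[#4:7@101 #5:10@102]
After op 8 [order #6] market_buy(qty=1): fills=#6x#4:1@101; bids=[#2:9@100] asks=[#4:6@101 #5:10@102]
After op 9 [order #7] limit_buy(price=97, qty=5): fills=none; bids=[#2:9@100 #7:5@97] asks=[#4:6@101 #5:10@102]

Answer: BIDS (highest first):
  #2: 9@100
  #7: 5@97
ASKS (lowest first):
  #4: 6@101
  #5: 10@102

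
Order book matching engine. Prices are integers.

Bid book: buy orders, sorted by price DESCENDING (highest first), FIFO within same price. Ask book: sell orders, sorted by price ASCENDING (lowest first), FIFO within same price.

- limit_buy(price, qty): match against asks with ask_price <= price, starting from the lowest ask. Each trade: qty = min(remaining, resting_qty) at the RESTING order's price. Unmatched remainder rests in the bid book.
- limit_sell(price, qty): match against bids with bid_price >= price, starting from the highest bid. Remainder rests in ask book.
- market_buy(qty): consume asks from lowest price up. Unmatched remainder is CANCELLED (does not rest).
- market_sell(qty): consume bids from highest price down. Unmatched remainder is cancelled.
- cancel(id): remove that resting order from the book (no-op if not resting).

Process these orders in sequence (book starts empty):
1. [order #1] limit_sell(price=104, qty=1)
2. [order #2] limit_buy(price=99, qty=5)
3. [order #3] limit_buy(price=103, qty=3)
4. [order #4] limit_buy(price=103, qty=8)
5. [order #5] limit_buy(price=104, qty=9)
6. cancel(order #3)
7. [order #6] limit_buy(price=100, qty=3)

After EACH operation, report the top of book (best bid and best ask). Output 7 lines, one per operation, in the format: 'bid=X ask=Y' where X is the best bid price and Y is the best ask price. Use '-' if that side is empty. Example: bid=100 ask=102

Answer: bid=- ask=104
bid=99 ask=104
bid=103 ask=104
bid=103 ask=104
bid=104 ask=-
bid=104 ask=-
bid=104 ask=-

Derivation:
After op 1 [order #1] limit_sell(price=104, qty=1): fills=none; bids=[-] asks=[#1:1@104]
After op 2 [order #2] limit_buy(price=99, qty=5): fills=none; bids=[#2:5@99] asks=[#1:1@104]
After op 3 [order #3] limit_buy(price=103, qty=3): fills=none; bids=[#3:3@103 #2:5@99] asks=[#1:1@104]
After op 4 [order #4] limit_buy(price=103, qty=8): fills=none; bids=[#3:3@103 #4:8@103 #2:5@99] asks=[#1:1@104]
After op 5 [order #5] limit_buy(price=104, qty=9): fills=#5x#1:1@104; bids=[#5:8@104 #3:3@103 #4:8@103 #2:5@99] asks=[-]
After op 6 cancel(order #3): fills=none; bids=[#5:8@104 #4:8@103 #2:5@99] asks=[-]
After op 7 [order #6] limit_buy(price=100, qty=3): fills=none; bids=[#5:8@104 #4:8@103 #6:3@100 #2:5@99] asks=[-]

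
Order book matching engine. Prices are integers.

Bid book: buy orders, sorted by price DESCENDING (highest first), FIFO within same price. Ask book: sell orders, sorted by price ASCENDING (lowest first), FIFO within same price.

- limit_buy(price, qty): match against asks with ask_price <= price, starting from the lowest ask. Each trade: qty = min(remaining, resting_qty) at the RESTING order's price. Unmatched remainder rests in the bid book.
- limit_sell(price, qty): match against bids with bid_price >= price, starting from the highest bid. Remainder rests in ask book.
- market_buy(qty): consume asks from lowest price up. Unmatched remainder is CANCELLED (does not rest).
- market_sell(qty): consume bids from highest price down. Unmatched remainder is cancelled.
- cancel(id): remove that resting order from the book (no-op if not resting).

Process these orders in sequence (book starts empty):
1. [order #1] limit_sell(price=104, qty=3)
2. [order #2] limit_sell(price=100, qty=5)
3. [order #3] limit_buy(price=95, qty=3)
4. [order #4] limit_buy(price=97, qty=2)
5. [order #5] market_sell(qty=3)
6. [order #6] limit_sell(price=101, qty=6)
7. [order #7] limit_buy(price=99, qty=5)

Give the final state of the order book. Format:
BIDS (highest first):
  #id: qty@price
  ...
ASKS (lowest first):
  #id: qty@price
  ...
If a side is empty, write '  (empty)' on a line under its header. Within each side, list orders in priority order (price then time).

Answer: BIDS (highest first):
  #7: 5@99
  #3: 2@95
ASKS (lowest first):
  #2: 5@100
  #6: 6@101
  #1: 3@104

Derivation:
After op 1 [order #1] limit_sell(price=104, qty=3): fills=none; bids=[-] asks=[#1:3@104]
After op 2 [order #2] limit_sell(price=100, qty=5): fills=none; bids=[-] asks=[#2:5@100 #1:3@104]
After op 3 [order #3] limit_buy(price=95, qty=3): fills=none; bids=[#3:3@95] asks=[#2:5@100 #1:3@104]
After op 4 [order #4] limit_buy(price=97, qty=2): fills=none; bids=[#4:2@97 #3:3@95] asks=[#2:5@100 #1:3@104]
After op 5 [order #5] market_sell(qty=3): fills=#4x#5:2@97 #3x#5:1@95; bids=[#3:2@95] asks=[#2:5@100 #1:3@104]
After op 6 [order #6] limit_sell(price=101, qty=6): fills=none; bids=[#3:2@95] asks=[#2:5@100 #6:6@101 #1:3@104]
After op 7 [order #7] limit_buy(price=99, qty=5): fills=none; bids=[#7:5@99 #3:2@95] asks=[#2:5@100 #6:6@101 #1:3@104]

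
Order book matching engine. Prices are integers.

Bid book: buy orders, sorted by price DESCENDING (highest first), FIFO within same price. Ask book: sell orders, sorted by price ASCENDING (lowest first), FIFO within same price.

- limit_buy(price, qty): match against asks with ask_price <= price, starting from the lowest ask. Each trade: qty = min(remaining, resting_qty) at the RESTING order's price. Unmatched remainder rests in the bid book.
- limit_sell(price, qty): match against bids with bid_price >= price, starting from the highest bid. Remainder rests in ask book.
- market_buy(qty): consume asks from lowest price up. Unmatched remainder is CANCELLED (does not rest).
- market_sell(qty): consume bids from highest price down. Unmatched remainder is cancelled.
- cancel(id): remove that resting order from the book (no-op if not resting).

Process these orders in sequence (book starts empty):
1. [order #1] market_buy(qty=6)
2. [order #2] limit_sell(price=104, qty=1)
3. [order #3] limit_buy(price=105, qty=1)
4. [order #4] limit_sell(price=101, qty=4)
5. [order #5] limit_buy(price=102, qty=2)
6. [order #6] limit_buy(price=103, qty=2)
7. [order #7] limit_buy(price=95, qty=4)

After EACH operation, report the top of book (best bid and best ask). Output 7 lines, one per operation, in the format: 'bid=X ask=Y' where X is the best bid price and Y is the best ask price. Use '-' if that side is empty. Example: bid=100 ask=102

After op 1 [order #1] market_buy(qty=6): fills=none; bids=[-] asks=[-]
After op 2 [order #2] limit_sell(price=104, qty=1): fills=none; bids=[-] asks=[#2:1@104]
After op 3 [order #3] limit_buy(price=105, qty=1): fills=#3x#2:1@104; bids=[-] asks=[-]
After op 4 [order #4] limit_sell(price=101, qty=4): fills=none; bids=[-] asks=[#4:4@101]
After op 5 [order #5] limit_buy(price=102, qty=2): fills=#5x#4:2@101; bids=[-] asks=[#4:2@101]
After op 6 [order #6] limit_buy(price=103, qty=2): fills=#6x#4:2@101; bids=[-] asks=[-]
After op 7 [order #7] limit_buy(price=95, qty=4): fills=none; bids=[#7:4@95] asks=[-]

Answer: bid=- ask=-
bid=- ask=104
bid=- ask=-
bid=- ask=101
bid=- ask=101
bid=- ask=-
bid=95 ask=-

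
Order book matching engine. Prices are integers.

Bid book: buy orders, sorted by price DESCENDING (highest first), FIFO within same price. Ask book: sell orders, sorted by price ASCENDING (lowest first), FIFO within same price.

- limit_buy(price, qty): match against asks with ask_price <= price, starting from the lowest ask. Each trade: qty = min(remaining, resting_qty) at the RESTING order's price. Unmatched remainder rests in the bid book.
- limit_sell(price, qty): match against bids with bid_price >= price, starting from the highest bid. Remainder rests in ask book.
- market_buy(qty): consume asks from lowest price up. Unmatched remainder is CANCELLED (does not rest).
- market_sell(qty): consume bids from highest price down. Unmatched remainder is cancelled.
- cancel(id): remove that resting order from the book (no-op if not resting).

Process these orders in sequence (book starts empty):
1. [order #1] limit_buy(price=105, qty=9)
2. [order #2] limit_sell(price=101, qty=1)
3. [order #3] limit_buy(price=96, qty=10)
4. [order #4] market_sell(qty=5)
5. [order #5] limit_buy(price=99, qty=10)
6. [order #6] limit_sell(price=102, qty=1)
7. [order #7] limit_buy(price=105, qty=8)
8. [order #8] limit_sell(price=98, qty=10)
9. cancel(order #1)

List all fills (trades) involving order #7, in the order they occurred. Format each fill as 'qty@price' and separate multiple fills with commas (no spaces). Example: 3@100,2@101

Answer: 8@105

Derivation:
After op 1 [order #1] limit_buy(price=105, qty=9): fills=none; bids=[#1:9@105] asks=[-]
After op 2 [order #2] limit_sell(price=101, qty=1): fills=#1x#2:1@105; bids=[#1:8@105] asks=[-]
After op 3 [order #3] limit_buy(price=96, qty=10): fills=none; bids=[#1:8@105 #3:10@96] asks=[-]
After op 4 [order #4] market_sell(qty=5): fills=#1x#4:5@105; bids=[#1:3@105 #3:10@96] asks=[-]
After op 5 [order #5] limit_buy(price=99, qty=10): fills=none; bids=[#1:3@105 #5:10@99 #3:10@96] asks=[-]
After op 6 [order #6] limit_sell(price=102, qty=1): fills=#1x#6:1@105; bids=[#1:2@105 #5:10@99 #3:10@96] asks=[-]
After op 7 [order #7] limit_buy(price=105, qty=8): fills=none; bids=[#1:2@105 #7:8@105 #5:10@99 #3:10@96] asks=[-]
After op 8 [order #8] limit_sell(price=98, qty=10): fills=#1x#8:2@105 #7x#8:8@105; bids=[#5:10@99 #3:10@96] asks=[-]
After op 9 cancel(order #1): fills=none; bids=[#5:10@99 #3:10@96] asks=[-]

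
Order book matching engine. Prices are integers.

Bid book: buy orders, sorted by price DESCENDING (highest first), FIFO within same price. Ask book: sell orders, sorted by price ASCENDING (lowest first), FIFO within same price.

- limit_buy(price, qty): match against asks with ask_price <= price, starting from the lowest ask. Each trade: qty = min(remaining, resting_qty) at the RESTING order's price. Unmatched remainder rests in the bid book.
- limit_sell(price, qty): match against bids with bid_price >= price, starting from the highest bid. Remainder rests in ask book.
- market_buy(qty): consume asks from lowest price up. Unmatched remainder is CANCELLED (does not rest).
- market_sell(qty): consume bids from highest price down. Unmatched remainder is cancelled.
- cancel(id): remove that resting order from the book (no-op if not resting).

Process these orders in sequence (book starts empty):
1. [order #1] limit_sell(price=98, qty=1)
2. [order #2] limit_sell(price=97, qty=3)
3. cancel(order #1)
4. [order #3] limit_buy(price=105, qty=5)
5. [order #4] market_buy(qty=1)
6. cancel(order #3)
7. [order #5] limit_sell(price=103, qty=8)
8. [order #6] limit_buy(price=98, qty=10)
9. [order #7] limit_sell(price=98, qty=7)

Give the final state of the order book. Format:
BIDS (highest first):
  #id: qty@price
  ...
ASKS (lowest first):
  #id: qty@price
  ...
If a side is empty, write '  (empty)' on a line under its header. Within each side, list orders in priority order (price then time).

After op 1 [order #1] limit_sell(price=98, qty=1): fills=none; bids=[-] asks=[#1:1@98]
After op 2 [order #2] limit_sell(price=97, qty=3): fills=none; bids=[-] asks=[#2:3@97 #1:1@98]
After op 3 cancel(order #1): fills=none; bids=[-] asks=[#2:3@97]
After op 4 [order #3] limit_buy(price=105, qty=5): fills=#3x#2:3@97; bids=[#3:2@105] asks=[-]
After op 5 [order #4] market_buy(qty=1): fills=none; bids=[#3:2@105] asks=[-]
After op 6 cancel(order #3): fills=none; bids=[-] asks=[-]
After op 7 [order #5] limit_sell(price=103, qty=8): fills=none; bids=[-] asks=[#5:8@103]
After op 8 [order #6] limit_buy(price=98, qty=10): fills=none; bids=[#6:10@98] asks=[#5:8@103]
After op 9 [order #7] limit_sell(price=98, qty=7): fills=#6x#7:7@98; bids=[#6:3@98] asks=[#5:8@103]

Answer: BIDS (highest first):
  #6: 3@98
ASKS (lowest first):
  #5: 8@103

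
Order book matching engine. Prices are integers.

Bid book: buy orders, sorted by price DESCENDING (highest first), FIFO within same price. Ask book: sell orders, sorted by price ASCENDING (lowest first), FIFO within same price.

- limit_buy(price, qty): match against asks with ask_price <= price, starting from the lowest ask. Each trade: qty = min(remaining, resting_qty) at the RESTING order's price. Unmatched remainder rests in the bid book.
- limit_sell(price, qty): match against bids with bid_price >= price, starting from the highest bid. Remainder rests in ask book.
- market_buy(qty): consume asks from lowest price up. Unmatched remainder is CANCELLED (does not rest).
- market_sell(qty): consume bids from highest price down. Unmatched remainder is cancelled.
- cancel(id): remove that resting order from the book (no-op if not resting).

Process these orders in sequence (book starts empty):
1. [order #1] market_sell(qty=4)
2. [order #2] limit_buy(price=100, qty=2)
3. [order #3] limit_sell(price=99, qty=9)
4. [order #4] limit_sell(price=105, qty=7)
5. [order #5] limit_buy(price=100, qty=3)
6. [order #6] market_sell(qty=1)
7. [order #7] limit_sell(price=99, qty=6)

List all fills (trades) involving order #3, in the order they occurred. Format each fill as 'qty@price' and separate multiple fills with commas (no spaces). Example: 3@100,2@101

After op 1 [order #1] market_sell(qty=4): fills=none; bids=[-] asks=[-]
After op 2 [order #2] limit_buy(price=100, qty=2): fills=none; bids=[#2:2@100] asks=[-]
After op 3 [order #3] limit_sell(price=99, qty=9): fills=#2x#3:2@100; bids=[-] asks=[#3:7@99]
After op 4 [order #4] limit_sell(price=105, qty=7): fills=none; bids=[-] asks=[#3:7@99 #4:7@105]
After op 5 [order #5] limit_buy(price=100, qty=3): fills=#5x#3:3@99; bids=[-] asks=[#3:4@99 #4:7@105]
After op 6 [order #6] market_sell(qty=1): fills=none; bids=[-] asks=[#3:4@99 #4:7@105]
After op 7 [order #7] limit_sell(price=99, qty=6): fills=none; bids=[-] asks=[#3:4@99 #7:6@99 #4:7@105]

Answer: 2@100,3@99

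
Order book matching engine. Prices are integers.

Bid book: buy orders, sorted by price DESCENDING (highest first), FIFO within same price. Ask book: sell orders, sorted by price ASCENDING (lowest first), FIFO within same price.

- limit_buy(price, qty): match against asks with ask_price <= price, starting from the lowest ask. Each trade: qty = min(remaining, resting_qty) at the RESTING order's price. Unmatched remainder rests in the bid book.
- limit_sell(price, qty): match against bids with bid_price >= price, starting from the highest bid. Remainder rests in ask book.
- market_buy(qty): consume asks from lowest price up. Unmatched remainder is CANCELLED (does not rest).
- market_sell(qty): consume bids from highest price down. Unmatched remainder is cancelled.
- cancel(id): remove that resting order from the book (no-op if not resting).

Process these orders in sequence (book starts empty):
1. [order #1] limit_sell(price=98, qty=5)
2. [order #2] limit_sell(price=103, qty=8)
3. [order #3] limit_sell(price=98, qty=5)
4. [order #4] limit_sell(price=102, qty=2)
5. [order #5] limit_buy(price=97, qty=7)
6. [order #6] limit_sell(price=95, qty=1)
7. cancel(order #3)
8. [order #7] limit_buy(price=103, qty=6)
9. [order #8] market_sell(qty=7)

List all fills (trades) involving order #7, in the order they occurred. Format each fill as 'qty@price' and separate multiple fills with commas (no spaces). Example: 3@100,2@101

After op 1 [order #1] limit_sell(price=98, qty=5): fills=none; bids=[-] asks=[#1:5@98]
After op 2 [order #2] limit_sell(price=103, qty=8): fills=none; bids=[-] asks=[#1:5@98 #2:8@103]
After op 3 [order #3] limit_sell(price=98, qty=5): fills=none; bids=[-] asks=[#1:5@98 #3:5@98 #2:8@103]
After op 4 [order #4] limit_sell(price=102, qty=2): fills=none; bids=[-] asks=[#1:5@98 #3:5@98 #4:2@102 #2:8@103]
After op 5 [order #5] limit_buy(price=97, qty=7): fills=none; bids=[#5:7@97] asks=[#1:5@98 #3:5@98 #4:2@102 #2:8@103]
After op 6 [order #6] limit_sell(price=95, qty=1): fills=#5x#6:1@97; bids=[#5:6@97] asks=[#1:5@98 #3:5@98 #4:2@102 #2:8@103]
After op 7 cancel(order #3): fills=none; bids=[#5:6@97] asks=[#1:5@98 #4:2@102 #2:8@103]
After op 8 [order #7] limit_buy(price=103, qty=6): fills=#7x#1:5@98 #7x#4:1@102; bids=[#5:6@97] asks=[#4:1@102 #2:8@103]
After op 9 [order #8] market_sell(qty=7): fills=#5x#8:6@97; bids=[-] asks=[#4:1@102 #2:8@103]

Answer: 5@98,1@102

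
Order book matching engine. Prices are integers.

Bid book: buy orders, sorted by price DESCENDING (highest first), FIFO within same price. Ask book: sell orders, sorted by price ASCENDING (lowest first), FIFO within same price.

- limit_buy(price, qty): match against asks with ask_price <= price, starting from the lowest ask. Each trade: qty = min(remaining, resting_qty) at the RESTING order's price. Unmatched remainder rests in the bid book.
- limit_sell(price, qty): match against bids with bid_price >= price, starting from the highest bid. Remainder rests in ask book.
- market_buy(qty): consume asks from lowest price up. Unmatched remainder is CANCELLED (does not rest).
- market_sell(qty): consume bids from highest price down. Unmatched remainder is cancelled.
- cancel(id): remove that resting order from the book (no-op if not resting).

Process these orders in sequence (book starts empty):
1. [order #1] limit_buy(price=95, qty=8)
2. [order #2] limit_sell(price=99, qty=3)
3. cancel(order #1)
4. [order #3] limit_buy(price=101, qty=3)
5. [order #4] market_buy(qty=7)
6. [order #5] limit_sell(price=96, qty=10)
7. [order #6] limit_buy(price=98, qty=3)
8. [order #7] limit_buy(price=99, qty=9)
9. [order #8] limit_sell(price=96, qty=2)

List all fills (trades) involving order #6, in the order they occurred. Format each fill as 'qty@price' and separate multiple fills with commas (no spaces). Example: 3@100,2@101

Answer: 3@96

Derivation:
After op 1 [order #1] limit_buy(price=95, qty=8): fills=none; bids=[#1:8@95] asks=[-]
After op 2 [order #2] limit_sell(price=99, qty=3): fills=none; bids=[#1:8@95] asks=[#2:3@99]
After op 3 cancel(order #1): fills=none; bids=[-] asks=[#2:3@99]
After op 4 [order #3] limit_buy(price=101, qty=3): fills=#3x#2:3@99; bids=[-] asks=[-]
After op 5 [order #4] market_buy(qty=7): fills=none; bids=[-] asks=[-]
After op 6 [order #5] limit_sell(price=96, qty=10): fills=none; bids=[-] asks=[#5:10@96]
After op 7 [order #6] limit_buy(price=98, qty=3): fills=#6x#5:3@96; bids=[-] asks=[#5:7@96]
After op 8 [order #7] limit_buy(price=99, qty=9): fills=#7x#5:7@96; bids=[#7:2@99] asks=[-]
After op 9 [order #8] limit_sell(price=96, qty=2): fills=#7x#8:2@99; bids=[-] asks=[-]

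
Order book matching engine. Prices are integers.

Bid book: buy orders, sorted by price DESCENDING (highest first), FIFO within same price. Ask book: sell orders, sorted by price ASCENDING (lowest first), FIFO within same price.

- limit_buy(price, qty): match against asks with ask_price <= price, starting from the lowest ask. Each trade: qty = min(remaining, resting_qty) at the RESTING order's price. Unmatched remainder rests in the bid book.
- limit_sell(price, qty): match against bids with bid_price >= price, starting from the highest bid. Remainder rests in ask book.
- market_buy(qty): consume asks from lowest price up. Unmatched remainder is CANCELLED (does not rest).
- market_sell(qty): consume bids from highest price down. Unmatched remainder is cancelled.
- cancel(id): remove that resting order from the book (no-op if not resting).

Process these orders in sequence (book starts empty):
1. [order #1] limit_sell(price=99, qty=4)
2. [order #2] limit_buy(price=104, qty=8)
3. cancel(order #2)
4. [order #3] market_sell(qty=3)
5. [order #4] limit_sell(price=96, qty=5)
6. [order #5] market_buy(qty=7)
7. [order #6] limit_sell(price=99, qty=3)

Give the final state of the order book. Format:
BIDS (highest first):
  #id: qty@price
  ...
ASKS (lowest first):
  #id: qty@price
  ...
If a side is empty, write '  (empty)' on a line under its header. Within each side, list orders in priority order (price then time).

After op 1 [order #1] limit_sell(price=99, qty=4): fills=none; bids=[-] asks=[#1:4@99]
After op 2 [order #2] limit_buy(price=104, qty=8): fills=#2x#1:4@99; bids=[#2:4@104] asks=[-]
After op 3 cancel(order #2): fills=none; bids=[-] asks=[-]
After op 4 [order #3] market_sell(qty=3): fills=none; bids=[-] asks=[-]
After op 5 [order #4] limit_sell(price=96, qty=5): fills=none; bids=[-] asks=[#4:5@96]
After op 6 [order #5] market_buy(qty=7): fills=#5x#4:5@96; bids=[-] asks=[-]
After op 7 [order #6] limit_sell(price=99, qty=3): fills=none; bids=[-] asks=[#6:3@99]

Answer: BIDS (highest first):
  (empty)
ASKS (lowest first):
  #6: 3@99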